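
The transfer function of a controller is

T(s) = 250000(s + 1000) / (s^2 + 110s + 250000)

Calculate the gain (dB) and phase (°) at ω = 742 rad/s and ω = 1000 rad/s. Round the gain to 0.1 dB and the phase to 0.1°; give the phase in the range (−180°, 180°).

ω = 742: 60.0 dB, -128.2°; ω = 1000: 53.4 dB, -126.7°

At s = jω = j742:
zero (s+1000): 1000 + j742 → |·| = √(1000²+742²) = √1550564 ≈ 1245.2, ∠ = arctan(742/1000) ≈ 36.58°
quadratic: (j742)² + 110·j742 + 250000 = -300564 + j81620 → |·| ≈ 3.1145e+05, ∠ ≈ 164.81°
|T| = 250000 · 1245.2 / 3.1145e+05 ≈ 999.52
Gain = 20 log₁₀(999.52) ≈ 60.00 dB
∠T = 36.58° − 164.81° = -128.23°

At s = jω = j1000:
zero (s+1000): 1000 + j1000 → |·| = √(1000²+1000²) = √2000000 ≈ 1414.2, ∠ = arctan(1000/1000) ≈ 45.00°
quadratic: (j1000)² + 110·j1000 + 250000 = -750000 + j110000 → |·| ≈ 7.5802e+05, ∠ ≈ 171.66°
|T| = 250000 · 1414.2 / 7.5802e+05 ≈ 466.41
Gain = 20 log₁₀(466.41) ≈ 53.38 dB
∠T = 45.00° − 171.66° = -126.66°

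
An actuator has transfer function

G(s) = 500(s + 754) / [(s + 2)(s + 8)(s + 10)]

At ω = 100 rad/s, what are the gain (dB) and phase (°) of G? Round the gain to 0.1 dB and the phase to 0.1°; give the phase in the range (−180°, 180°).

-8.5 dB, 109.0°

At s = jω = j100:
zero (s+754): 754 + j100 → |·| = √(754²+100²) = √578516 ≈ 760.6, ∠ = arctan(100/754) ≈ 7.55°
pole (s+2): 2 + j100 → |·| = √(2²+100²) = √10004 ≈ 100.02, ∠ = arctan(100/2) ≈ 88.85°
pole (s+8): 8 + j100 → |·| = √(8²+100²) = √10064 ≈ 100.32, ∠ = arctan(100/8) ≈ 85.43°
pole (s+10): 10 + j100 → |·| = √(10²+100²) = √10100 ≈ 100.5, ∠ = arctan(100/10) ≈ 84.29°
|G| = 500 · 760.6 / 1.0084e+06 ≈ 0.37713
Gain = 20 log₁₀(0.37713) ≈ -8.47 dB
∠G = 7.55° − 258.57° = -251.02° ≡ 108.98° (principal value)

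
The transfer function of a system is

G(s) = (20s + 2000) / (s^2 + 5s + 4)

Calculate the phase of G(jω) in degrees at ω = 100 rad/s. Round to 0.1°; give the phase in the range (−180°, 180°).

-132.1°

Substitute s = j100:
Numerator: 20(j100) + 2000 = 2000 + j2000
Denominator: (j100)^2 + 5(j100) + 4 = -9996 + j500
|N| = √(2000² + 2000²) ≈ 2828.4, ∠N ≈ 45.00°
|D| = √(9996² + 500²) ≈ 10008, ∠D ≈ 177.14°
∠G = 45.00° − 177.14° = -132.14°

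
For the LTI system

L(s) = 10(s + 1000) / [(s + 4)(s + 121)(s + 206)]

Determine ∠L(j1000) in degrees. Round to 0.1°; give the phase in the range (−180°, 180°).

153.8°

At s = jω = j1000:
zero (s+1000): 1000 + j1000 → |·| = √(1000²+1000²) = √2000000 ≈ 1414.2, ∠ = arctan(1000/1000) ≈ 45.00°
pole (s+4): 4 + j1000 → |·| = √(4²+1000²) = √1000016 ≈ 1000, ∠ = arctan(1000/4) ≈ 89.77°
pole (s+121): 121 + j1000 → |·| = √(121²+1000²) = √1014641 ≈ 1007.3, ∠ = arctan(1000/121) ≈ 83.10°
pole (s+206): 206 + j1000 → |·| = √(206²+1000²) = √1042436 ≈ 1021, ∠ = arctan(1000/206) ≈ 78.36°
∠L = 45.00° − 251.23° = -206.23° ≡ 153.77° (principal value)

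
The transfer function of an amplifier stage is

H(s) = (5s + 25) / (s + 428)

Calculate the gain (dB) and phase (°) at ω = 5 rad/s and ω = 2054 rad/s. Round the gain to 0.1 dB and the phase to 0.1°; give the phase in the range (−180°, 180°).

Substitute s = j5:
Numerator: 5(j5) + 25 = 25 + j25
Denominator: (j5) + 428 = 428 + j5
|N| = √(25² + 25²) ≈ 35.355, ∠N ≈ 45.00°
|D| = √(428² + 5²) ≈ 428.03, ∠D ≈ 0.67°
|H| = 35.355 / 428.03 ≈ 0.082599
Gain = 20 log₁₀(0.082599) ≈ -21.66 dB
∠H = 45.00° − 0.67° = 44.33°

Substitute s = j2054:
Numerator: 5(j2054) + 25 = 25 + j10270
Denominator: (j2054) + 428 = 428 + j2054
|N| = √(25² + 10270²) ≈ 10270, ∠N ≈ 89.86°
|D| = √(428² + 2054²) ≈ 2098.1, ∠D ≈ 78.23°
|H| = 10270 / 2098.1 ≈ 4.8949
Gain = 20 log₁₀(4.8949) ≈ 13.79 dB
∠H = 89.86° − 78.23° = 11.63°

ω = 5: -21.7 dB, 44.3°; ω = 2054: 13.8 dB, 11.6°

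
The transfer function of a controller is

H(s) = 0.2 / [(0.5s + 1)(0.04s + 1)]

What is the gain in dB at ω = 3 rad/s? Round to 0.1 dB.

-19.2 dB

At ω = 3 rad/s:
pole (1 + j3·0.5) = 1 + j1.5 → |·| ≈ 1.8028, ∠ ≈ 56.31°
pole (1 + j3·0.04) = 1 + j0.12 → |·| ≈ 1.0072, ∠ ≈ 6.84°
|H| = 0.2 · 1 / (1.8028 · 1.0072) ≈ 0.11015
Gain = 20 log₁₀(0.11015) ≈ -19.16 dB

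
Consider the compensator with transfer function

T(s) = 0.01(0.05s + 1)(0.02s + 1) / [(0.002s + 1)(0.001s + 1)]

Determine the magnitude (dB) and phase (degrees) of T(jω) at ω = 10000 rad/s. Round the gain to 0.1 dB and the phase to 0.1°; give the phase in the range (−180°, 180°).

13.9 dB, 8.2°

At ω = 10000 rad/s:
zero (1 + j10000·0.05) = 1 + j500 → |·| ≈ 500, ∠ ≈ 89.89°
zero (1 + j10000·0.02) = 1 + j200 → |·| ≈ 200, ∠ ≈ 89.71°
pole (1 + j10000·0.002) = 1 + j20 → |·| ≈ 20.025, ∠ ≈ 87.14°
pole (1 + j10000·0.001) = 1 + j10 → |·| ≈ 10.05, ∠ ≈ 84.29°
|T| = 0.01 · 500 · 200 / (20.025 · 10.05) ≈ 4.9689
Gain = 20 log₁₀(4.9689) ≈ 13.93 dB
∠T = (89.89° + 89.71°) − (87.14° + 84.29°) = 8.17°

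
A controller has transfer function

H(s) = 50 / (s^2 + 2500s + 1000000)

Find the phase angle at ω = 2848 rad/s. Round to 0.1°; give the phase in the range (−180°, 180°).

Substitute s = j2848:
Numerator: 50 = 50 + j0
Denominator: (j2848)^2 + 2500(j2848) + 1000000 = -7111104 + j7120000
|N| = √(50² + 0²) ≈ 50, ∠N ≈ 0.00°
|D| = √(7111104² + 7120000²) ≈ 1.0063e+07, ∠D ≈ 134.96°
∠H = 0.00° − 134.96° = -134.96°

-135.0°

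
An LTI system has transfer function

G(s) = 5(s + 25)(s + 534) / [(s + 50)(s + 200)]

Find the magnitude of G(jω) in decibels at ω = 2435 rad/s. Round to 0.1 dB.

At s = jω = j2435:
zero (s+25): 25 + j2435 → |·| = √(25²+2435²) = √5929850 ≈ 2435.1, ∠ = arctan(2435/25) ≈ 89.41°
zero (s+534): 534 + j2435 → |·| = √(534²+2435²) = √6214381 ≈ 2492.9, ∠ = arctan(2435/534) ≈ 77.63°
pole (s+50): 50 + j2435 → |·| = √(50²+2435²) = √5931725 ≈ 2435.5, ∠ = arctan(2435/50) ≈ 88.82°
pole (s+200): 200 + j2435 → |·| = √(200²+2435²) = √5969225 ≈ 2443.2, ∠ = arctan(2435/200) ≈ 85.30°
|G| = 5 · 6.0705e+06 / 5.9504e+06 ≈ 5.1009
Gain = 20 log₁₀(5.1009) ≈ 14.15 dB

14.2 dB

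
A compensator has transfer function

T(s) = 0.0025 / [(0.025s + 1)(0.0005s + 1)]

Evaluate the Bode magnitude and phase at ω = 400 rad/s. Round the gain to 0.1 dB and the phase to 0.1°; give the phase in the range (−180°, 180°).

At ω = 400 rad/s:
pole (1 + j400·0.025) = 1 + j10 → |·| ≈ 10.05, ∠ ≈ 84.29°
pole (1 + j400·0.0005) = 1 + j0.2 → |·| ≈ 1.0198, ∠ ≈ 11.31°
|T| = 0.0025 · 1 / (10.05 · 1.0198) ≈ 0.00024393
Gain = 20 log₁₀(0.00024393) ≈ -72.25 dB
∠T = (0°) − (84.29° + 11.31°) = -95.60°

-72.3 dB, -95.6°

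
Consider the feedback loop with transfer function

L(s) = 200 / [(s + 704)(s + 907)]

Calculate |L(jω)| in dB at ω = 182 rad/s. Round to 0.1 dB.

At s = jω = j182:
pole (s+704): 704 + j182 → |·| = √(704²+182²) = √528740 ≈ 727.15, ∠ = arctan(182/704) ≈ 14.49°
pole (s+907): 907 + j182 → |·| = √(907²+182²) = √855773 ≈ 925.08, ∠ = arctan(182/907) ≈ 11.35°
|L| = 200 / 6.7267e+05 ≈ 0.00029732
Gain = 20 log₁₀(0.00029732) ≈ -70.54 dB

-70.5 dB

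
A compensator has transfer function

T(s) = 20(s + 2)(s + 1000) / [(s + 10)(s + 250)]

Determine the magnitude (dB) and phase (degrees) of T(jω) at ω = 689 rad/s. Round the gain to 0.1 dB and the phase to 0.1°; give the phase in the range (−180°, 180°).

30.4 dB, -34.8°

At s = jω = j689:
zero (s+2): 2 + j689 → |·| = √(2²+689²) = √474725 ≈ 689, ∠ = arctan(689/2) ≈ 89.83°
zero (s+1000): 1000 + j689 → |·| = √(1000²+689²) = √1474721 ≈ 1214.4, ∠ = arctan(689/1000) ≈ 34.57°
pole (s+10): 10 + j689 → |·| = √(10²+689²) = √474821 ≈ 689.07, ∠ = arctan(689/10) ≈ 89.17°
pole (s+250): 250 + j689 → |·| = √(250²+689²) = √537221 ≈ 732.95, ∠ = arctan(689/250) ≈ 70.06°
|T| = 20 · 8.3672e+05 / 5.0505e+05 ≈ 33.134
Gain = 20 log₁₀(33.134) ≈ 30.41 dB
∠T = 124.40° − 159.23° = -34.83°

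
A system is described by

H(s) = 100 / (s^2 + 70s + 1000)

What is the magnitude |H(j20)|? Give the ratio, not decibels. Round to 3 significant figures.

0.0657

Substitute s = j20:
Numerator: 100 = 100 + j0
Denominator: (j20)^2 + 70(j20) + 1000 = 600 + j1400
|N| = √(100² + 0²) ≈ 100, ∠N ≈ 0.00°
|D| = √(600² + 1400²) ≈ 1523.2, ∠D ≈ 66.80°
|H| = 100 / 1523.2 ≈ 0.065651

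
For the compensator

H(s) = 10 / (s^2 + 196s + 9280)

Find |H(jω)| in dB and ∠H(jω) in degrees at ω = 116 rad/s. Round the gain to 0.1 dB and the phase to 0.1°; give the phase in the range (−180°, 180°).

Substitute s = j116:
Numerator: 10 = 10 + j0
Denominator: (j116)^2 + 196(j116) + 9280 = -4176 + j22736
|N| = √(10² + 0²) ≈ 10, ∠N ≈ 0.00°
|D| = √(4176² + 22736²) ≈ 23116, ∠D ≈ 100.41°
|H| = 10 / 23116 ≈ 0.0004326
Gain = 20 log₁₀(0.0004326) ≈ -67.28 dB
∠H = 0.00° − 100.41° = -100.41°

-67.3 dB, -100.4°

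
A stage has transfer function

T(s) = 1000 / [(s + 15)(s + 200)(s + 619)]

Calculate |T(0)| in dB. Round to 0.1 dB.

T(0) = 1000 / (15·200·619) ≈ 0.0005385
20 log₁₀(0.0005385) ≈ -65.38 dB

-65.4 dB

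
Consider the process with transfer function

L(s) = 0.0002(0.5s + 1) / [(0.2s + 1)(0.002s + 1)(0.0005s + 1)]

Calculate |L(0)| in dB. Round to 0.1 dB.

-74.0 dB

L(0) = 0.0002 · 1 / 1 = 0.0002
20 log₁₀(0.0002) ≈ -73.98 dB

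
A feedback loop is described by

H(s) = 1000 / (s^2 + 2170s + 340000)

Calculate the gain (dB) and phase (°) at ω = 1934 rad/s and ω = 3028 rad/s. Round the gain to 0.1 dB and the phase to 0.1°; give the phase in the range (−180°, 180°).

Substitute s = j1934:
Numerator: 1000 = 1000 + j0
Denominator: (j1934)^2 + 2170(j1934) + 340000 = -3400356 + j4196780
|N| = √(1000² + 0²) ≈ 1000, ∠N ≈ 0.00°
|D| = √(3400356² + 4196780²) ≈ 5.4014e+06, ∠D ≈ 129.02°
|H| = 1000 / 5.4014e+06 ≈ 0.00018514
Gain = 20 log₁₀(0.00018514) ≈ -74.65 dB
∠H = 0.00° − 129.02° = -129.02°

Substitute s = j3028:
Numerator: 1000 = 1000 + j0
Denominator: (j3028)^2 + 2170(j3028) + 340000 = -8828784 + j6570760
|N| = √(1000² + 0²) ≈ 1000, ∠N ≈ 0.00°
|D| = √(8828784² + 6570760²) ≈ 1.1006e+07, ∠D ≈ 143.34°
|H| = 1000 / 1.1006e+07 ≈ 9.086e-05
Gain = 20 log₁₀(9.086e-05) ≈ -80.83 dB
∠H = 0.00° − 143.34° = -143.34°

ω = 1934: -74.7 dB, -129.0°; ω = 3028: -80.8 dB, -143.3°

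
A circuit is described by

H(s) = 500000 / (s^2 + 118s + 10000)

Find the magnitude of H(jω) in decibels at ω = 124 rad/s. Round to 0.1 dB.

30.1 dB

At s = jω = j124:
quadratic: (j124)² + 118·j124 + 10000 = -5376 + j14632 → |·| ≈ 15588, ∠ ≈ 110.17°
|H| = 500000 / 15588 ≈ 32.076
Gain = 20 log₁₀(32.076) ≈ 30.12 dB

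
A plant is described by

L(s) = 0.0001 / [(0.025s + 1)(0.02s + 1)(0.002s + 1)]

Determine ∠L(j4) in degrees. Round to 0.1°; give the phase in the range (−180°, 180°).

-10.7°

At ω = 4 rad/s:
pole (1 + j4·0.025) = 1 + j0.1 → |·| ≈ 1.005, ∠ ≈ 5.71°
pole (1 + j4·0.02) = 1 + j0.08 → |·| ≈ 1.0032, ∠ ≈ 4.57°
pole (1 + j4·0.002) = 1 + j0.008 → |·| ≈ 1, ∠ ≈ 0.46°
∠L = (0°) − (5.71° + 4.57° + 0.46°) = -10.74°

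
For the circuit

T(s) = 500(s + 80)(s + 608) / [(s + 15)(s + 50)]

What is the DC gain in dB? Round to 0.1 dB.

90.2 dB

T(0) = 500·80·608 / (15·50) ≈ 32427
20 log₁₀(32427) ≈ 90.22 dB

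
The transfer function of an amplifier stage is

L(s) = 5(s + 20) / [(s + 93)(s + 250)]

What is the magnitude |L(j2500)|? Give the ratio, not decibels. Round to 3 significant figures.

At s = jω = j2500:
zero (s+20): 20 + j2500 → |·| = √(20²+2500²) = √6250400 ≈ 2500.1, ∠ = arctan(2500/20) ≈ 89.54°
pole (s+93): 93 + j2500 → |·| = √(93²+2500²) = √6258649 ≈ 2501.7, ∠ = arctan(2500/93) ≈ 87.87°
pole (s+250): 250 + j2500 → |·| = √(250²+2500²) = √6312500 ≈ 2512.5, ∠ = arctan(2500/250) ≈ 84.29°
|L| = 5 · 2500.1 / 6.2855e+06 ≈ 0.0019888

0.00199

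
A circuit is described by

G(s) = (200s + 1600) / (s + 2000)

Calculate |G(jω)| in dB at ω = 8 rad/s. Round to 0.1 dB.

Substitute s = j8:
Numerator: 200(j8) + 1600 = 1600 + j1600
Denominator: (j8) + 2000 = 2000 + j8
|N| = √(1600² + 1600²) ≈ 2262.7, ∠N ≈ 45.00°
|D| = √(2000² + 8²) ≈ 2000, ∠D ≈ 0.23°
|G| = 2262.7 / 2000 ≈ 1.1313
Gain = 20 log₁₀(1.1313) ≈ 1.07 dB

1.1 dB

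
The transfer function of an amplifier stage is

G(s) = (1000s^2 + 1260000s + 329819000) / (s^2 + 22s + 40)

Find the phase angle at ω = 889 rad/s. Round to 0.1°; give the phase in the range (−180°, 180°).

-66.2°

Substitute s = j889:
Numerator: 1000(j889)^2 + 1260000(j889) + 329819000 = -460502000 + j1120140000
Denominator: (j889)^2 + 22(j889) + 40 = -790281 + j19558
|N| = √(460502000² + 1120140000²) ≈ 1.2111e+09, ∠N ≈ 112.35°
|D| = √(790281² + 19558²) ≈ 7.9052e+05, ∠D ≈ 178.58°
∠G = 112.35° − 178.58° = -66.23°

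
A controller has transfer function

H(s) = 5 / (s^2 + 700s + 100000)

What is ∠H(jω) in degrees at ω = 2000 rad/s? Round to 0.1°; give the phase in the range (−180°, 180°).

Substitute s = j2000:
Numerator: 5 = 5 + j0
Denominator: (j2000)^2 + 700(j2000) + 100000 = -3900000 + j1400000
|N| = √(5² + 0²) ≈ 5, ∠N ≈ 0.00°
|D| = √(3900000² + 1400000²) ≈ 4.1437e+06, ∠D ≈ 160.25°
∠H = 0.00° − 160.25° = -160.25°

-160.3°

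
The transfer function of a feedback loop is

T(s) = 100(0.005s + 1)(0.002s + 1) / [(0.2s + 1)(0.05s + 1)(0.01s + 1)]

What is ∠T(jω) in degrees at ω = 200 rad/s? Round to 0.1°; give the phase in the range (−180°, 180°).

-169.5°

At ω = 200 rad/s:
zero (1 + j200·0.005) = 1 + j1 → |·| ≈ 1.4142, ∠ ≈ 45.00°
zero (1 + j200·0.002) = 1 + j0.4 → |·| ≈ 1.077, ∠ ≈ 21.80°
pole (1 + j200·0.2) = 1 + j40 → |·| ≈ 40.012, ∠ ≈ 88.57°
pole (1 + j200·0.05) = 1 + j10 → |·| ≈ 10.05, ∠ ≈ 84.29°
pole (1 + j200·0.01) = 1 + j2 → |·| ≈ 2.2361, ∠ ≈ 63.43°
∠T = (45.00° + 21.80°) − (88.57° + 84.29° + 63.43°) = -169.49°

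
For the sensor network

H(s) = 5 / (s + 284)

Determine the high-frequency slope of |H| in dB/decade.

-20 dB/decade

Each pole contributes −20 dB/decade at high frequency; each zero contributes +20 dB/decade.
Net: 0 zero(s) − 1 pole(s) → -20 dB/decade.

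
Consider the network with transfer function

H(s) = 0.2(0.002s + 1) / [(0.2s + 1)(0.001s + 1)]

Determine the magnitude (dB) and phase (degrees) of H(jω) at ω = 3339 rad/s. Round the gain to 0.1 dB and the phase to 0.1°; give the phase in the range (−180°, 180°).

At ω = 3339 rad/s:
zero (1 + j3339·0.002) = 1 + j6.678 → |·| ≈ 6.7525, ∠ ≈ 81.48°
pole (1 + j3339·0.2) = 1 + j667.8 → |·| ≈ 667.8, ∠ ≈ 89.91°
pole (1 + j3339·0.001) = 1 + j3.339 → |·| ≈ 3.4855, ∠ ≈ 73.33°
|H| = 0.2 · 6.7525 / (667.8 · 3.4855) ≈ 0.00058021
Gain = 20 log₁₀(0.00058021) ≈ -64.73 dB
∠H = (81.48°) − (89.91° + 73.33°) = -81.76°

-64.7 dB, -81.8°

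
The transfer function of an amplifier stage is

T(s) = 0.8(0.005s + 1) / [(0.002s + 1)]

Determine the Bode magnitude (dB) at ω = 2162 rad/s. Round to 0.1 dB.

5.8 dB

At ω = 2162 rad/s:
zero (1 + j2162·0.005) = 1 + j10.81 → |·| ≈ 10.856, ∠ ≈ 84.71°
pole (1 + j2162·0.002) = 1 + j4.324 → |·| ≈ 4.4381, ∠ ≈ 76.98°
|T| = 0.8 · 10.856 / (4.4381) ≈ 1.9569
Gain = 20 log₁₀(1.9569) ≈ 5.83 dB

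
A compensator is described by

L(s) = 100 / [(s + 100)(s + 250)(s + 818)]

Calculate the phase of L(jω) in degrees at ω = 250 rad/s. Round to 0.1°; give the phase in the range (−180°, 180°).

-130.2°

At s = jω = j250:
pole (s+100): 100 + j250 → |·| = √(100²+250²) = √72500 ≈ 269.26, ∠ = arctan(250/100) ≈ 68.20°
pole (s+250): 250 + j250 → |·| = √(250²+250²) = √125000 ≈ 353.55, ∠ = arctan(250/250) ≈ 45.00°
pole (s+818): 818 + j250 → |·| = √(818²+250²) = √731624 ≈ 855.35, ∠ = arctan(250/818) ≈ 16.99°
∠L = 0.00° − 130.19° = -130.19°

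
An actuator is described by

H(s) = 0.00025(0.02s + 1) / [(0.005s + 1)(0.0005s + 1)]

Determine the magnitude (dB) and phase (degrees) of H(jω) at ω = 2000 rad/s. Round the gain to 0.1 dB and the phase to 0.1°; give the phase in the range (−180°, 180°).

-63.1 dB, -40.7°

At ω = 2000 rad/s:
zero (1 + j2000·0.02) = 1 + j40 → |·| ≈ 40.012, ∠ ≈ 88.57°
pole (1 + j2000·0.005) = 1 + j10 → |·| ≈ 10.05, ∠ ≈ 84.29°
pole (1 + j2000·0.0005) = 1 + j1 → |·| ≈ 1.4142, ∠ ≈ 45.00°
|H| = 0.00025 · 40.012 / (10.05 · 1.4142) ≈ 0.00070381
Gain = 20 log₁₀(0.00070381) ≈ -63.05 dB
∠H = (88.57°) − (84.29° + 45.00°) = -40.72°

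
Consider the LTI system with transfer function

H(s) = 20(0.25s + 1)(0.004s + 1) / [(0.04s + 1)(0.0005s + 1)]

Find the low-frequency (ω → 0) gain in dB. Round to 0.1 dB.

26.0 dB

H(0) = 20 · 1 / 1 = 20
20 log₁₀(20) ≈ 26.02 dB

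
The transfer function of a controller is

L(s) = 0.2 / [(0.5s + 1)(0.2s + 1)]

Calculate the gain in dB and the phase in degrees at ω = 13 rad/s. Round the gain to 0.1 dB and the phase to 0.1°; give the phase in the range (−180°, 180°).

-39.2 dB, -150.2°

At ω = 13 rad/s:
pole (1 + j13·0.5) = 1 + j6.5 → |·| ≈ 6.5765, ∠ ≈ 81.25°
pole (1 + j13·0.2) = 1 + j2.6 → |·| ≈ 2.7857, ∠ ≈ 68.96°
|L| = 0.2 · 1 / (6.5765 · 2.7857) ≈ 0.010917
Gain = 20 log₁₀(0.010917) ≈ -39.24 dB
∠L = (0°) − (81.25° + 68.96°) = -150.21°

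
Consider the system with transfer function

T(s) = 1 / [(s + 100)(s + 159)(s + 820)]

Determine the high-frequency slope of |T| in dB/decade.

-60 dB/decade

Each pole contributes −20 dB/decade at high frequency; each zero contributes +20 dB/decade.
Net: 0 zero(s) − 3 pole(s) → -60 dB/decade.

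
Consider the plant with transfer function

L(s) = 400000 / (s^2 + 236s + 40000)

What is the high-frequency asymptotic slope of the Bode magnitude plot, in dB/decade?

-40 dB/decade

Each pole contributes −20 dB/decade at high frequency; each zero contributes +20 dB/decade.
Net: 0 zero(s) − 2 pole(s) → -40 dB/decade.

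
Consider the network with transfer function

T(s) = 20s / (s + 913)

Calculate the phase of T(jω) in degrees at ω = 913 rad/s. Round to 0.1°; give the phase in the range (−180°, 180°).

At s = jω = j913:
zero at origin: s = j913 → |·| = 913, ∠ = 90.00°
pole (s+913): 913 + j913 → |·| = √(913²+913²) = √1667138 ≈ 1291.2, ∠ = arctan(913/913) ≈ 45.00°
∠T = 90.00° − 45.00° = 45.00°

45.0°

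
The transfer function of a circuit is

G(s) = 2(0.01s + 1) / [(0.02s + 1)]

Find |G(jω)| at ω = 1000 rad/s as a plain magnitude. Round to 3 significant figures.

At ω = 1000 rad/s:
zero (1 + j1000·0.01) = 1 + j10 → |·| ≈ 10.05, ∠ ≈ 84.29°
pole (1 + j1000·0.02) = 1 + j20 → |·| ≈ 20.025, ∠ ≈ 87.14°
|G| = 2 · 10.05 / (20.025) ≈ 1.0037

1.00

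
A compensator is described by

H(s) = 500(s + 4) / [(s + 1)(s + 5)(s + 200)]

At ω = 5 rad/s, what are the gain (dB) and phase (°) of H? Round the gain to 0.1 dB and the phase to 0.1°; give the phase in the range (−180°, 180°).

At s = jω = j5:
zero (s+4): 4 + j5 → |·| = √(4²+5²) = √41 ≈ 6.4031, ∠ = arctan(5/4) ≈ 51.34°
pole (s+1): 1 + j5 → |·| = √(1²+5²) = √26 ≈ 5.099, ∠ = arctan(5/1) ≈ 78.69°
pole (s+5): 5 + j5 → |·| = √(5²+5²) = √50 ≈ 7.0711, ∠ = arctan(5/5) ≈ 45.00°
pole (s+200): 200 + j5 → |·| = √(200²+5²) = √40025 ≈ 200.06, ∠ = arctan(5/200) ≈ 1.43°
|H| = 500 · 6.4031 / 7213.3 ≈ 0.44384
Gain = 20 log₁₀(0.44384) ≈ -7.06 dB
∠H = 51.34° − 125.12° = -73.78°

-7.1 dB, -73.8°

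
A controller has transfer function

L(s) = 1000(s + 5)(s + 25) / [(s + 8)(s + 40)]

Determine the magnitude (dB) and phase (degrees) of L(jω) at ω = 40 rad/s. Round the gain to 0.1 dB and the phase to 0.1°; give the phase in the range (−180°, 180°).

At s = jω = j40:
zero (s+5): 5 + j40 → |·| = √(5²+40²) = √1625 ≈ 40.311, ∠ = arctan(40/5) ≈ 82.87°
zero (s+25): 25 + j40 → |·| = √(25²+40²) = √2225 ≈ 47.17, ∠ = arctan(40/25) ≈ 57.99°
pole (s+8): 8 + j40 → |·| = √(8²+40²) = √1664 ≈ 40.792, ∠ = arctan(40/8) ≈ 78.69°
pole (s+40): 40 + j40 → |·| = √(40²+40²) = √3200 ≈ 56.569, ∠ = arctan(40/40) ≈ 45.00°
|L| = 1000 · 1901.5 / 2307.6 ≈ 824.02
Gain = 20 log₁₀(824.02) ≈ 58.32 dB
∠L = 140.86° − 123.69° = 17.17°

58.3 dB, 17.2°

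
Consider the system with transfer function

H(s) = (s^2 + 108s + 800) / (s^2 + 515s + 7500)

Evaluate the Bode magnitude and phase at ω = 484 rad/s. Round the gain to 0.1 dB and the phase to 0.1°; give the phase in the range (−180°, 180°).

-3.0 dB, 35.1°

Substitute s = j484:
Numerator: (j484)^2 + 108(j484) + 800 = -233456 + j52272
Denominator: (j484)^2 + 515(j484) + 7500 = -226756 + j249260
|N| = √(233456² + 52272²) ≈ 2.3924e+05, ∠N ≈ 167.38°
|D| = √(226756² + 249260²) ≈ 3.3697e+05, ∠D ≈ 132.29°
|H| = 2.3924e+05 / 3.3697e+05 ≈ 0.70997
Gain = 20 log₁₀(0.70997) ≈ -2.98 dB
∠H = 167.38° − 132.29° = 35.09°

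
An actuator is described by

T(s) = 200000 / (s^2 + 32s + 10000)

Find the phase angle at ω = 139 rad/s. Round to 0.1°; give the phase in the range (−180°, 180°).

-154.5°

At s = jω = j139:
quadratic: (j139)² + 32·j139 + 10000 = -9321 + j4448 → |·| ≈ 10328, ∠ ≈ 154.49°
∠T = 0.00° − 154.49° = -154.49°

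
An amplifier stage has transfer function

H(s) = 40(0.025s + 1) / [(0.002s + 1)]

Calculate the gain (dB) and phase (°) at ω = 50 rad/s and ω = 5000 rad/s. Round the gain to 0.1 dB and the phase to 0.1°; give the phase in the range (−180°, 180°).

At ω = 50 rad/s:
zero (1 + j50·0.025) = 1 + j1.25 → |·| ≈ 1.6008, ∠ ≈ 51.34°
pole (1 + j50·0.002) = 1 + j0.1 → |·| ≈ 1.005, ∠ ≈ 5.71°
|H| = 40 · 1.6008 / (1.005) ≈ 63.713
Gain = 20 log₁₀(63.713) ≈ 36.08 dB
∠H = (51.34°) − (5.71°) = 45.63°

At ω = 5000 rad/s:
zero (1 + j5000·0.025) = 1 + j125 → |·| ≈ 125, ∠ ≈ 89.54°
pole (1 + j5000·0.002) = 1 + j10 → |·| ≈ 10.05, ∠ ≈ 84.29°
|H| = 40 · 125 / (10.05) ≈ 497.51
Gain = 20 log₁₀(497.51) ≈ 53.94 dB
∠H = (89.54°) − (84.29°) = 5.25°

ω = 50: 36.1 dB, 45.6°; ω = 5000: 53.9 dB, 5.3°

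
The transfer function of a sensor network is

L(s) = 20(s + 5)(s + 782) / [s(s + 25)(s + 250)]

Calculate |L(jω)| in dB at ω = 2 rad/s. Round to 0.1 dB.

At s = jω = j2:
zero (s+5): 5 + j2 → |·| = √(5²+2²) = √29 ≈ 5.3852, ∠ = arctan(2/5) ≈ 21.80°
zero (s+782): 782 + j2 → |·| = √(782²+2²) = √611528 ≈ 782, ∠ = arctan(2/782) ≈ 0.15°
pole (s+25): 25 + j2 → |·| = √(25²+2²) = √629 ≈ 25.08, ∠ = arctan(2/25) ≈ 4.57°
pole (s+250): 250 + j2 → |·| = √(250²+2²) = √62504 ≈ 250.01, ∠ = arctan(2/250) ≈ 0.46°
pole at origin: |s| = 2, ∠ = 90.00° (in denominator)
|L| = 20 · 4211.2 / 12541 ≈ 6.7159
Gain = 20 log₁₀(6.7159) ≈ 16.54 dB

16.5 dB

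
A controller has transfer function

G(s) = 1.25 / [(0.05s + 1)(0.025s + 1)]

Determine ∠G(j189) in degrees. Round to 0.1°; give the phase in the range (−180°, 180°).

-162.0°

At ω = 189 rad/s:
pole (1 + j189·0.05) = 1 + j9.45 → |·| ≈ 9.5028, ∠ ≈ 83.96°
pole (1 + j189·0.025) = 1 + j4.725 → |·| ≈ 4.8297, ∠ ≈ 78.05°
∠G = (0°) − (83.96° + 78.05°) = -162.01°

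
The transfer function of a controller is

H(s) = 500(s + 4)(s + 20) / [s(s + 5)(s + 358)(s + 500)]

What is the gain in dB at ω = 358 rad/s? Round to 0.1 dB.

-55.9 dB

At s = jω = j358:
zero (s+4): 4 + j358 → |·| = √(4²+358²) = √128180 ≈ 358.02, ∠ = arctan(358/4) ≈ 89.36°
zero (s+20): 20 + j358 → |·| = √(20²+358²) = √128564 ≈ 358.56, ∠ = arctan(358/20) ≈ 86.80°
pole (s+5): 5 + j358 → |·| = √(5²+358²) = √128189 ≈ 358.03, ∠ = arctan(358/5) ≈ 89.20°
pole (s+358): 358 + j358 → |·| = √(358²+358²) = √256328 ≈ 506.29, ∠ = arctan(358/358) ≈ 45.00°
pole (s+500): 500 + j358 → |·| = √(500²+358²) = √378164 ≈ 614.95, ∠ = arctan(358/500) ≈ 35.60°
pole at origin: |s| = 358, ∠ = 90.00° (in denominator)
|H| = 500 · 1.2837e+05 / 3.9906e+10 ≈ 0.0016084
Gain = 20 log₁₀(0.0016084) ≈ -55.87 dB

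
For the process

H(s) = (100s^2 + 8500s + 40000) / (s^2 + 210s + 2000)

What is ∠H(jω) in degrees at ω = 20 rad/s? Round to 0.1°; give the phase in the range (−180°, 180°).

20.9°

Substitute s = j20:
Numerator: 100(j20)^2 + 8500(j20) + 40000 = 0 + j170000
Denominator: (j20)^2 + 210(j20) + 2000 = 1600 + j4200
|N| = √(0² + 170000²) ≈ 1.7e+05, ∠N ≈ 90.00°
|D| = √(1600² + 4200²) ≈ 4494.4, ∠D ≈ 69.15°
∠H = 90.00° − 69.15° = 20.85°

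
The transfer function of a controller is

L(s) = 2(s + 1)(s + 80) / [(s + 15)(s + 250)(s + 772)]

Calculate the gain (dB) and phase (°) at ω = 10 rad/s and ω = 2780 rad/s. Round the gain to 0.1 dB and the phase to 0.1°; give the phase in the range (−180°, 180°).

ω = 10: -66.6 dB, 54.7°; ω = 2780: -63.2 dB, -70.7°

At s = jω = j10:
zero (s+1): 1 + j10 → |·| = √(1²+10²) = √101 ≈ 10.05, ∠ = arctan(10/1) ≈ 84.29°
zero (s+80): 80 + j10 → |·| = √(80²+10²) = √6500 ≈ 80.623, ∠ = arctan(10/80) ≈ 7.13°
pole (s+15): 15 + j10 → |·| = √(15²+10²) = √325 ≈ 18.028, ∠ = arctan(10/15) ≈ 33.69°
pole (s+250): 250 + j10 → |·| = √(250²+10²) = √62600 ≈ 250.2, ∠ = arctan(10/250) ≈ 2.29°
pole (s+772): 772 + j10 → |·| = √(772²+10²) = √596084 ≈ 772.06, ∠ = arctan(10/772) ≈ 0.74°
|L| = 2 · 810.26 / 3.4825e+06 ≈ 0.00046533
Gain = 20 log₁₀(0.00046533) ≈ -66.64 dB
∠L = 91.42° − 36.72° = 54.70°

At s = jω = j2780:
zero (s+1): 1 + j2780 → |·| = √(1²+2780²) = √7728401 ≈ 2780, ∠ = arctan(2780/1) ≈ 89.98°
zero (s+80): 80 + j2780 → |·| = √(80²+2780²) = √7734800 ≈ 2781.2, ∠ = arctan(2780/80) ≈ 88.35°
pole (s+15): 15 + j2780 → |·| = √(15²+2780²) = √7728625 ≈ 2780, ∠ = arctan(2780/15) ≈ 89.69°
pole (s+250): 250 + j2780 → |·| = √(250²+2780²) = √7790900 ≈ 2791.2, ∠ = arctan(2780/250) ≈ 84.86°
pole (s+772): 772 + j2780 → |·| = √(772²+2780²) = √8324384 ≈ 2885.2, ∠ = arctan(2780/772) ≈ 74.48°
|L| = 2 · 7.7317e+06 / 2.2388e+10 ≈ 0.0006907
Gain = 20 log₁₀(0.0006907) ≈ -63.21 dB
∠L = 178.33° − 249.03° = -70.70°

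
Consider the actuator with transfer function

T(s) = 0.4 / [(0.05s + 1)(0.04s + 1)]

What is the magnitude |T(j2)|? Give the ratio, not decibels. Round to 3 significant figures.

At ω = 2 rad/s:
pole (1 + j2·0.05) = 1 + j0.1 → |·| ≈ 1.005, ∠ ≈ 5.71°
pole (1 + j2·0.04) = 1 + j0.08 → |·| ≈ 1.0032, ∠ ≈ 4.57°
|T| = 0.4 · 1 / (1.005 · 1.0032) ≈ 0.39674

0.397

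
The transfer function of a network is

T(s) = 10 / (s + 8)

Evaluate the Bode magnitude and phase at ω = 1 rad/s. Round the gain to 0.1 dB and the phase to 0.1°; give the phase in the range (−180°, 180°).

At s = jω = j1:
pole (s+8): 8 + j1 → |·| = √(8²+1²) = √65 ≈ 8.0623, ∠ = arctan(1/8) ≈ 7.13°
|T| = 10 / 8.0623 ≈ 1.2403
Gain = 20 log₁₀(1.2403) ≈ 1.87 dB
∠T = 0.00° − 7.13° = -7.13°

1.9 dB, -7.1°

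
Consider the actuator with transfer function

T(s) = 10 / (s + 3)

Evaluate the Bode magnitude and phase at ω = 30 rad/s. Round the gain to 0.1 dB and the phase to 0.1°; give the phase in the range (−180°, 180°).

-9.6 dB, -84.3°

Substitute s = j30:
Numerator: 10 = 10 + j0
Denominator: (j30) + 3 = 3 + j30
|N| = √(10² + 0²) ≈ 10, ∠N ≈ 0.00°
|D| = √(3² + 30²) ≈ 30.15, ∠D ≈ 84.29°
|T| = 10 / 30.15 ≈ 0.33167
Gain = 20 log₁₀(0.33167) ≈ -9.59 dB
∠T = 0.00° − 84.29° = -84.29°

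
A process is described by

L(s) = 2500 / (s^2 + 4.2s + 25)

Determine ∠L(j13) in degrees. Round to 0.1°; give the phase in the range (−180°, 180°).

At s = jω = j13:
quadratic: (j13)² + 4.2·j13 + 25 = -144 + j54.6 → |·| ≈ 154, ∠ ≈ 159.23°
∠L = 0.00° − 159.23° = -159.23°

-159.2°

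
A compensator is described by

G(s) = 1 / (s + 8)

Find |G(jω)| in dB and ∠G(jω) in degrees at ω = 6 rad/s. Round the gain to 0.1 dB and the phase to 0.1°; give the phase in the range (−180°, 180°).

-20.0 dB, -36.9°

Substitute s = j6:
Numerator: 1 = 1 + j0
Denominator: (j6) + 8 = 8 + j6
|N| = √(1² + 0²) ≈ 1, ∠N ≈ 0.00°
|D| = √(8² + 6²) ≈ 10, ∠D ≈ 36.87°
|G| = 1 / 10 ≈ 0.1
Gain = 20 log₁₀(0.1) ≈ -20.00 dB
∠G = 0.00° − 36.87° = -36.87°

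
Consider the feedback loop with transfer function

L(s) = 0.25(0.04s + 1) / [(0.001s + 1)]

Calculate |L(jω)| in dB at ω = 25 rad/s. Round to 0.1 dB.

At ω = 25 rad/s:
zero (1 + j25·0.04) = 1 + j1 → |·| ≈ 1.4142, ∠ ≈ 45.00°
pole (1 + j25·0.001) = 1 + j0.025 → |·| ≈ 1.0003, ∠ ≈ 1.43°
|L| = 0.25 · 1.4142 / (1.0003) ≈ 0.35344
Gain = 20 log₁₀(0.35344) ≈ -9.03 dB

-9.0 dB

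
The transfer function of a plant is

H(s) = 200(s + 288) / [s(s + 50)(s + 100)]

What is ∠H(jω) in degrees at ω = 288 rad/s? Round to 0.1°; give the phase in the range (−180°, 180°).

164.0°

At s = jω = j288:
zero (s+288): 288 + j288 → |·| = √(288²+288²) = √165888 ≈ 407.29, ∠ = arctan(288/288) ≈ 45.00°
pole (s+50): 50 + j288 → |·| = √(50²+288²) = √85444 ≈ 292.31, ∠ = arctan(288/50) ≈ 80.15°
pole (s+100): 100 + j288 → |·| = √(100²+288²) = √92944 ≈ 304.87, ∠ = arctan(288/100) ≈ 70.85°
pole at origin: |s| = 288, ∠ = 90.00° (in denominator)
∠H = 45.00° − 241.00° = -196.00° ≡ 164.00° (principal value)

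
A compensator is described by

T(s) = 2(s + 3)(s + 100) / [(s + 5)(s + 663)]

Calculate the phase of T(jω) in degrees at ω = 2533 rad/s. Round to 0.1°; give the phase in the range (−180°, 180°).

12.5°

At s = jω = j2533:
zero (s+3): 3 + j2533 → |·| = √(3²+2533²) = √6416098 ≈ 2533, ∠ = arctan(2533/3) ≈ 89.93°
zero (s+100): 100 + j2533 → |·| = √(100²+2533²) = √6426089 ≈ 2535, ∠ = arctan(2533/100) ≈ 87.74°
pole (s+5): 5 + j2533 → |·| = √(5²+2533²) = √6416114 ≈ 2533, ∠ = arctan(2533/5) ≈ 89.89°
pole (s+663): 663 + j2533 → |·| = √(663²+2533²) = √6855658 ≈ 2618.3, ∠ = arctan(2533/663) ≈ 75.33°
∠T = 177.67° − 165.22° = 12.45°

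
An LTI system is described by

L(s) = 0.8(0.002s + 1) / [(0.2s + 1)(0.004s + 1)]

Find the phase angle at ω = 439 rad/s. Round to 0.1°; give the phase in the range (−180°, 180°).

At ω = 439 rad/s:
zero (1 + j439·0.002) = 1 + j0.878 → |·| ≈ 1.3307, ∠ ≈ 41.28°
pole (1 + j439·0.2) = 1 + j87.8 → |·| ≈ 87.806, ∠ ≈ 89.35°
pole (1 + j439·0.004) = 1 + j1.756 → |·| ≈ 2.0208, ∠ ≈ 60.34°
∠L = (41.28°) − (89.35° + 60.34°) = -108.41°

-108.4°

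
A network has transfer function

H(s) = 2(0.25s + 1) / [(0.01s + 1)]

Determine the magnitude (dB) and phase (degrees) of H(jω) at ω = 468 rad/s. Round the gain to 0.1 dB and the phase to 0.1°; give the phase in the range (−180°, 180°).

At ω = 468 rad/s:
zero (1 + j468·0.25) = 1 + j117 → |·| ≈ 117, ∠ ≈ 89.51°
pole (1 + j468·0.01) = 1 + j4.68 → |·| ≈ 4.7856, ∠ ≈ 77.94°
|H| = 2 · 117 / (4.7856) ≈ 48.897
Gain = 20 log₁₀(48.897) ≈ 33.79 dB
∠H = (89.51°) − (77.94°) = 11.57°

33.8 dB, 11.6°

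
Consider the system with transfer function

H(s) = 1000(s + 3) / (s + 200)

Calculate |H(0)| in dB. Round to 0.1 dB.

H(0) = 1000·3 / (200) = 15
20 log₁₀(15) ≈ 23.52 dB

23.5 dB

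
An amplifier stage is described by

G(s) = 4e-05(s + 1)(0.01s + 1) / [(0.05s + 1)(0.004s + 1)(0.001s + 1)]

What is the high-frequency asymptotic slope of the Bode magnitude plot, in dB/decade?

Each pole contributes −20 dB/decade at high frequency; each zero contributes +20 dB/decade.
Net: 2 zero(s) − 3 pole(s) → -20 dB/decade.

-20 dB/decade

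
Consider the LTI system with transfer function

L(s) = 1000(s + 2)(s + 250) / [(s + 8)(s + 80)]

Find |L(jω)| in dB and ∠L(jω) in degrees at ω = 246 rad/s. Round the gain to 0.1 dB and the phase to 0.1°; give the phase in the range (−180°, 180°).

62.6 dB, -26.1°

At s = jω = j246:
zero (s+2): 2 + j246 → |·| = √(2²+246²) = √60520 ≈ 246.01, ∠ = arctan(246/2) ≈ 89.53°
zero (s+250): 250 + j246 → |·| = √(250²+246²) = √123016 ≈ 350.74, ∠ = arctan(246/250) ≈ 44.54°
pole (s+8): 8 + j246 → |·| = √(8²+246²) = √60580 ≈ 246.13, ∠ = arctan(246/8) ≈ 88.14°
pole (s+80): 80 + j246 → |·| = √(80²+246²) = √66916 ≈ 258.68, ∠ = arctan(246/80) ≈ 71.99°
|L| = 1000 · 86286 / 63669 ≈ 1355.2
Gain = 20 log₁₀(1355.2) ≈ 62.64 dB
∠L = 134.07° − 160.13° = -26.06°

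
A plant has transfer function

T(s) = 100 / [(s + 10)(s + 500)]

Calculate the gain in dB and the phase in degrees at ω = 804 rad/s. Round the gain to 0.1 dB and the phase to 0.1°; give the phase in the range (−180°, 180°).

At s = jω = j804:
pole (s+10): 10 + j804 → |·| = √(10²+804²) = √646516 ≈ 804.06, ∠ = arctan(804/10) ≈ 89.29°
pole (s+500): 500 + j804 → |·| = √(500²+804²) = √896416 ≈ 946.79, ∠ = arctan(804/500) ≈ 58.12°
|T| = 100 / 7.6128e+05 ≈ 0.00013136
Gain = 20 log₁₀(0.00013136) ≈ -77.63 dB
∠T = 0.00° − 147.41° = -147.41°

-77.6 dB, -147.4°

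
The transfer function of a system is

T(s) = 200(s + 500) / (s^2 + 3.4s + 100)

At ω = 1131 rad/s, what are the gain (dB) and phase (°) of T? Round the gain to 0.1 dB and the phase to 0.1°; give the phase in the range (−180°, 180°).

-14.3 dB, -113.7°

At s = jω = j1131:
zero (s+500): 500 + j1131 → |·| = √(500²+1131²) = √1529161 ≈ 1236.6, ∠ = arctan(1131/500) ≈ 66.15°
quadratic: (j1131)² + 3.4·j1131 + 100 = -1279061 + j3845.4 → |·| ≈ 1.2791e+06, ∠ ≈ 179.83°
|T| = 200 · 1236.6 / 1.2791e+06 ≈ 0.19335
Gain = 20 log₁₀(0.19335) ≈ -14.27 dB
∠T = 66.15° − 179.83° = -113.68°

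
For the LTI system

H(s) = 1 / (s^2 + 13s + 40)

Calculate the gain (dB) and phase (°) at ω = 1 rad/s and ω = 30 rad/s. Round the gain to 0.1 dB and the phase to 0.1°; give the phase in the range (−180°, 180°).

Substitute s = j1:
Numerator: 1 = 1 + j0
Denominator: (j1)^2 + 13(j1) + 40 = 39 + j13
|N| = √(1² + 0²) ≈ 1, ∠N ≈ 0.00°
|D| = √(39² + 13²) ≈ 41.11, ∠D ≈ 18.43°
|H| = 1 / 41.11 ≈ 0.024325
Gain = 20 log₁₀(0.024325) ≈ -32.28 dB
∠H = 0.00° − 18.43° = -18.43°

Substitute s = j30:
Numerator: 1 = 1 + j0
Denominator: (j30)^2 + 13(j30) + 40 = -860 + j390
|N| = √(1² + 0²) ≈ 1, ∠N ≈ 0.00°
|D| = √(860² + 390²) ≈ 944.3, ∠D ≈ 155.61°
|H| = 1 / 944.3 ≈ 0.001059
Gain = 20 log₁₀(0.001059) ≈ -59.50 dB
∠H = 0.00° − 155.61° = -155.61°

ω = 1: -32.3 dB, -18.4°; ω = 30: -59.5 dB, -155.6°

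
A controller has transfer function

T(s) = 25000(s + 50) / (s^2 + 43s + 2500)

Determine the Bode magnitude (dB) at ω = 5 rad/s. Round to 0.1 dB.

54.1 dB

At s = jω = j5:
zero (s+50): 50 + j5 → |·| = √(50²+5²) = √2525 ≈ 50.249, ∠ = arctan(5/50) ≈ 5.71°
quadratic: (j5)² + 43·j5 + 2500 = 2475 + j215 → |·| ≈ 2484.3, ∠ ≈ 4.96°
|T| = 25000 · 50.249 / 2484.3 ≈ 505.67
Gain = 20 log₁₀(505.67) ≈ 54.08 dB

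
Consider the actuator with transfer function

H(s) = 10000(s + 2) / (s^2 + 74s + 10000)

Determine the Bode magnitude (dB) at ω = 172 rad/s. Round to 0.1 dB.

At s = jω = j172:
zero (s+2): 2 + j172 → |·| = √(2²+172²) = √29588 ≈ 172.01, ∠ = arctan(172/2) ≈ 89.33°
quadratic: (j172)² + 74·j172 + 10000 = -19584 + j12728 → |·| ≈ 23357, ∠ ≈ 146.98°
|H| = 10000 · 172.01 / 23357 ≈ 73.644
Gain = 20 log₁₀(73.644) ≈ 37.34 dB

37.3 dB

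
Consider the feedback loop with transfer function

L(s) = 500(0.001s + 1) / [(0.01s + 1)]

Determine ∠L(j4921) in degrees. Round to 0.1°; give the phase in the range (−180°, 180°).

-10.3°

At ω = 4921 rad/s:
zero (1 + j4921·0.001) = 1 + j4.921 → |·| ≈ 5.0216, ∠ ≈ 78.51°
pole (1 + j4921·0.01) = 1 + j49.21 → |·| ≈ 49.22, ∠ ≈ 88.84°
∠L = (78.51°) − (88.84°) = -10.33°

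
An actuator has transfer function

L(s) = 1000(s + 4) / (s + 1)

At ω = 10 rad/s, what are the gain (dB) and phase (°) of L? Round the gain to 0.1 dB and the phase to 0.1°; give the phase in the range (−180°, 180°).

At s = jω = j10:
zero (s+4): 4 + j10 → |·| = √(4²+10²) = √116 ≈ 10.77, ∠ = arctan(10/4) ≈ 68.20°
pole (s+1): 1 + j10 → |·| = √(1²+10²) = √101 ≈ 10.05, ∠ = arctan(10/1) ≈ 84.29°
|L| = 1000 · 10.77 / 10.05 ≈ 1071.6
Gain = 20 log₁₀(1071.6) ≈ 60.60 dB
∠L = 68.20° − 84.29° = -16.09°

60.6 dB, -16.1°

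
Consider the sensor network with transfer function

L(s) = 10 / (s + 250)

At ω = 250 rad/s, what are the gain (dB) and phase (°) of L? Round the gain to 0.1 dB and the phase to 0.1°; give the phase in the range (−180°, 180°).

-31.0 dB, -45.0°

At s = jω = j250:
pole (s+250): 250 + j250 → |·| = √(250²+250²) = √125000 ≈ 353.55, ∠ = arctan(250/250) ≈ 45.00°
|L| = 10 / 353.55 ≈ 0.028285
Gain = 20 log₁₀(0.028285) ≈ -30.97 dB
∠L = 0.00° − 45.00° = -45.00°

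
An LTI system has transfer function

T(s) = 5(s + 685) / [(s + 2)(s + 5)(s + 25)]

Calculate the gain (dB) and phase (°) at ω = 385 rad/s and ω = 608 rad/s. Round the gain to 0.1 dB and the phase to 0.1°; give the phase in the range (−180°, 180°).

ω = 385: -83.3 dB, 124.1°; ω = 608: -93.8 dB, 134.6°

At s = jω = j385:
zero (s+685): 685 + j385 → |·| = √(685²+385²) = √617450 ≈ 785.78, ∠ = arctan(385/685) ≈ 29.34°
pole (s+2): 2 + j385 → |·| = √(2²+385²) = √148229 ≈ 385.01, ∠ = arctan(385/2) ≈ 89.70°
pole (s+5): 5 + j385 → |·| = √(5²+385²) = √148250 ≈ 385.03, ∠ = arctan(385/5) ≈ 89.26°
pole (s+25): 25 + j385 → |·| = √(25²+385²) = √148850 ≈ 385.81, ∠ = arctan(385/25) ≈ 86.28°
|T| = 5 · 785.78 / 5.7193e+07 ≈ 6.8695e-05
Gain = 20 log₁₀(6.8695e-05) ≈ -83.26 dB
∠T = 29.34° − 265.24° = -235.90° ≡ 124.10° (principal value)

At s = jω = j608:
zero (s+685): 685 + j608 → |·| = √(685²+608²) = √838889 ≈ 915.91, ∠ = arctan(608/685) ≈ 41.59°
pole (s+2): 2 + j608 → |·| = √(2²+608²) = √369668 ≈ 608, ∠ = arctan(608/2) ≈ 89.81°
pole (s+5): 5 + j608 → |·| = √(5²+608²) = √369689 ≈ 608.02, ∠ = arctan(608/5) ≈ 89.53°
pole (s+25): 25 + j608 → |·| = √(25²+608²) = √370289 ≈ 608.51, ∠ = arctan(608/25) ≈ 87.65°
|T| = 5 · 915.91 / 2.2495e+08 ≈ 2.0358e-05
Gain = 20 log₁₀(2.0358e-05) ≈ -93.83 dB
∠T = 41.59° − 266.99° = -225.40° ≡ 134.60° (principal value)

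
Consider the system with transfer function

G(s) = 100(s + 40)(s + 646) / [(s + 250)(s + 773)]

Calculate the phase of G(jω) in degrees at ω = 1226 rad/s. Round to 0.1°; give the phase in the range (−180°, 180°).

14.1°

At s = jω = j1226:
zero (s+40): 40 + j1226 → |·| = √(40²+1226²) = √1504676 ≈ 1226.7, ∠ = arctan(1226/40) ≈ 88.13°
zero (s+646): 646 + j1226 → |·| = √(646²+1226²) = √1920392 ≈ 1385.8, ∠ = arctan(1226/646) ≈ 62.21°
pole (s+250): 250 + j1226 → |·| = √(250²+1226²) = √1565576 ≈ 1251.2, ∠ = arctan(1226/250) ≈ 78.47°
pole (s+773): 773 + j1226 → |·| = √(773²+1226²) = √2100605 ≈ 1449.3, ∠ = arctan(1226/773) ≈ 57.77°
∠G = 150.34° − 136.24° = 14.10°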